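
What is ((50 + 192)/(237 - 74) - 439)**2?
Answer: 5085829225/26569 ≈ 1.9142e+5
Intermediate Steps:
((50 + 192)/(237 - 74) - 439)**2 = (242/163 - 439)**2 = (-71315/163)**2 = 5085829225/26569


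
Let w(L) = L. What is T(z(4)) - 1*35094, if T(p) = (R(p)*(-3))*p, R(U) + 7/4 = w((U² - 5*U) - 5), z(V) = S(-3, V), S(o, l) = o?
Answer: -139755/4 ≈ -34939.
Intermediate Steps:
z(V) = -3
R(U) = -27/4 + U² - 5*U (R(U) = -7/4 + ((U² - 5*U) - 5) = -7/4 + (-5 + U² - 5*U) = -27/4 + U² - 5*U)
T(p) = p*(81/4 - 3*p² + 15*p) (T(p) = ((-27/4 + p² - 5*p)*(-3))*p = (81/4 - 3*p² + 15*p)*p = p*(81/4 - 3*p² + 15*p))
T(z(4)) - 1*35094 = (¾)*(-3)*(27 - 4*(-3)² + 20*(-3)) - 1*35094 = (¾)*(-3)*(27 - 4*9 - 60) - 35094 = (¾)*(-3)*(27 - 36 - 60) - 35094 = (¾)*(-3)*(-69) - 35094 = 621/4 - 35094 = -139755/4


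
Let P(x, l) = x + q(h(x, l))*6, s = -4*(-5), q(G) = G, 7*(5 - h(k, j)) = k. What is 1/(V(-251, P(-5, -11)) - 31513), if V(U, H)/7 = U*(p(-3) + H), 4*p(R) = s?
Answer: -1/91753 ≈ -1.0899e-5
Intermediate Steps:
h(k, j) = 5 - k/7
s = 20
p(R) = 5 (p(R) = (¼)*20 = 5)
P(x, l) = 30 + x/7 (P(x, l) = x + (5 - x/7)*6 = x + (30 - 6*x/7) = 30 + x/7)
V(U, H) = 7*U*(5 + H) (V(U, H) = 7*(U*(5 + H)) = 7*U*(5 + H))
1/(V(-251, P(-5, -11)) - 31513) = 1/(7*(-251)*(5 + (30 + (⅐)*(-5))) - 31513) = 1/(7*(-251)*(5 + (30 - 5/7)) - 31513) = 1/(7*(-251)*(5 + 205/7) - 31513) = 1/(7*(-251)*(240/7) - 31513) = 1/(-60240 - 31513) = 1/(-91753) = -1/91753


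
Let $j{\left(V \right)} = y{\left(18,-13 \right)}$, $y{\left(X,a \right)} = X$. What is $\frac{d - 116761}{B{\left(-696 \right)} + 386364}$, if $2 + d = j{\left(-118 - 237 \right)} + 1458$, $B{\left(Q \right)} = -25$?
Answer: $- \frac{115287}{386339} \approx -0.29841$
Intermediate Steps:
$j{\left(V \right)} = 18$
$d = 1474$ ($d = -2 + \left(18 + 1458\right) = -2 + 1476 = 1474$)
$\frac{d - 116761}{B{\left(-696 \right)} + 386364} = \frac{1474 - 116761}{-25 + 386364} = - \frac{115287}{386339}$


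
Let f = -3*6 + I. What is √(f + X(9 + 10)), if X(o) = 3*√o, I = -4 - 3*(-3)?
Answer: √(-13 + 3*√19) ≈ 0.27694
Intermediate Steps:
I = 5 (I = -4 + 9 = 5)
f = -13 (f = -3*6 + 5 = -18 + 5 = -13)
√(f + X(9 + 10)) = √(-13 + 3*√(9 + 10)) = √(-13 + 3*√19)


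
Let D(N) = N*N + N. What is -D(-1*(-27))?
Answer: -756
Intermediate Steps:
D(N) = N + N² (D(N) = N² + N = N + N²)
-D(-1*(-27)) = -(-1*(-27))*(1 - 1*(-27)) = -27*(1 + 27) = -27*28 = -1*756 = -756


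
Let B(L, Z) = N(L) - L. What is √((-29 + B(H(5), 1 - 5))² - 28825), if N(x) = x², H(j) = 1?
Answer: 4*I*√1749 ≈ 167.28*I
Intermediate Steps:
B(L, Z) = L² - L
√((-29 + B(H(5), 1 - 5))² - 28825) = √((-29 + 1*(-1 + 1))² - 28825) = √((-29 + 1*0)² - 28825) = √((-29 + 0)² - 28825) = √((-29)² - 28825) = √(841 - 28825) = √(-27984) = 4*I*√1749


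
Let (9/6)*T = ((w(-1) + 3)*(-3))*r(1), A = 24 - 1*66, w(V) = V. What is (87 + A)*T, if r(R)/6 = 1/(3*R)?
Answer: -360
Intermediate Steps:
r(R) = 2/R (r(R) = 6*(1/(3*R)) = 2/R)
A = -42 (A = 24 - 66 = -42)
T = -8 (T = 2*(((-1 + 3)*(-3))*(2/1))/3 = 2*((2*(-3))*(2*1))/3 = 2*(-6*2)/3 = (2/3)*(-12) = -8)
(87 + A)*T = (87 - 42)*(-8) = 45*(-8) = -360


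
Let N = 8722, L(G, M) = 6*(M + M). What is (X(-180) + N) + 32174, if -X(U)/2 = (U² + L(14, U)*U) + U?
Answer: -801144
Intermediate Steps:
L(G, M) = 12*M (L(G, M) = 6*(2*M) = 12*M)
X(U) = -26*U² - 2*U (X(U) = -2*((U² + (12*U)*U) + U) = -2*((U² + 12*U²) + U) = -2*(13*U² + U) = -2*(U + 13*U²) = -26*U² - 2*U)
(X(-180) + N) + 32174 = (-2*(-180)*(1 + 13*(-180)) + 8722) + 32174 = (-2*(-180)*(1 - 2340) + 8722) + 32174 = (-2*(-180)*(-2339) + 8722) + 32174 = (-842040 + 8722) + 32174 = -833318 + 32174 = -801144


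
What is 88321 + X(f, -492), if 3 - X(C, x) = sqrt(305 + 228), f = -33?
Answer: 88324 - sqrt(533) ≈ 88301.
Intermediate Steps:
X(C, x) = 3 - sqrt(533) (X(C, x) = 3 - sqrt(305 + 228) = 3 - sqrt(533))
88321 + X(f, -492) = 88321 + (3 - sqrt(533)) = 88324 - sqrt(533)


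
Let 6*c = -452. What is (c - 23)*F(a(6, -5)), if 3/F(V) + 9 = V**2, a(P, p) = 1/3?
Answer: 531/16 ≈ 33.188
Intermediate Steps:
c = -226/3 (c = (1/6)*(-452) = -226/3 ≈ -75.333)
a(P, p) = 1/3
F(V) = 3/(-9 + V**2)
(c - 23)*F(a(6, -5)) = (-226/3 - 23)*(3/(-9 + (1/3)**2)) = -295/(-9 + 1/9) = -295/(-80/9) = -295*(-9)/80 = -295/3*(-27/80) = 531/16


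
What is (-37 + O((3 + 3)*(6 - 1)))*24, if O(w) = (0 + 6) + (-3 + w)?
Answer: -96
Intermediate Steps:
O(w) = 3 + w (O(w) = 6 + (-3 + w) = 3 + w)
(-37 + O((3 + 3)*(6 - 1)))*24 = (-37 + (3 + (3 + 3)*(6 - 1)))*24 = (-37 + (3 + 6*5))*24 = (-37 + (3 + 30))*24 = (-37 + 33)*24 = -4*24 = -96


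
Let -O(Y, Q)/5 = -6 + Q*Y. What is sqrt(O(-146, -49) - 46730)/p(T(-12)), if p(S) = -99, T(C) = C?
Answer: -I*sqrt(82470)/99 ≈ -2.9008*I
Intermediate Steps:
O(Y, Q) = 30 - 5*Q*Y (O(Y, Q) = -5*(-6 + Q*Y) = 30 - 5*Q*Y)
sqrt(O(-146, -49) - 46730)/p(T(-12)) = sqrt((30 - 5*(-49)*(-146)) - 46730)/(-99) = sqrt((30 - 35770) - 46730)*(-1/99) = sqrt(-35740 - 46730)*(-1/99) = sqrt(-82470)*(-1/99) = (I*sqrt(82470))*(-1/99) = -I*sqrt(82470)/99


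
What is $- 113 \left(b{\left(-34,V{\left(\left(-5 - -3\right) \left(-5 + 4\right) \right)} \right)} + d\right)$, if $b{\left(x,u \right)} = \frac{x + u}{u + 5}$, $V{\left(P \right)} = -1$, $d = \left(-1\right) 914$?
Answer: $\frac{417083}{4} \approx 1.0427 \cdot 10^{5}$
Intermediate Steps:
$d = -914$
$b{\left(x,u \right)} = \frac{u + x}{5 + u}$
$- 113 \left(b{\left(-34,V{\left(\left(-5 - -3\right) \left(-5 + 4\right) \right)} \right)} + d\right) = - 113 \left(\frac{-1 - 34}{5 - 1} - 914\right) = - 113 \left(\frac{1}{4} \left(-35\right) - 914\right) = - 113 \left(- \frac{35}{4} - 914\right) = \left(-113\right) \left(- \frac{3691}{4}\right) = \frac{417083}{4}$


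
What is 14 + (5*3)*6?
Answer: 104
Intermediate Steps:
14 + (5*3)*6 = 14 + 15*6 = 14 + 90 = 104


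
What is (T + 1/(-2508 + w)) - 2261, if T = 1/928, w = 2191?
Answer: -665132547/294176 ≈ -2261.0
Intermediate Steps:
T = 1/928 ≈ 0.0010776
(T + 1/(-2508 + w)) - 2261 = (1/928 + 1/(-2508 + 2191)) - 2261 = (1/928 + 1/(-317)) - 2261 = (1/928 - 1/317) - 2261 = -611/294176 - 2261 = -665132547/294176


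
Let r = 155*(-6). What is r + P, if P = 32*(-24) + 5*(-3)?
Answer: -1713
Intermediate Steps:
r = -930
P = -783 (P = -768 - 15 = -783)
r + P = -930 - 783 = -1713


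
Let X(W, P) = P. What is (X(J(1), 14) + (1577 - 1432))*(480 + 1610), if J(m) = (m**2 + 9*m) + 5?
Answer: 332310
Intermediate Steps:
J(m) = 5 + m**2 + 9*m
(X(J(1), 14) + (1577 - 1432))*(480 + 1610) = (14 + (1577 - 1432))*(480 + 1610) = (14 + 145)*2090 = 159*2090 = 332310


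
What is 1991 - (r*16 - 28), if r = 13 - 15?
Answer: 2051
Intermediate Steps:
r = -2
1991 - (r*16 - 28) = 1991 - (-2*16 - 28) = 1991 - (-32 - 28) = 1991 - 1*(-60) = 1991 + 60 = 2051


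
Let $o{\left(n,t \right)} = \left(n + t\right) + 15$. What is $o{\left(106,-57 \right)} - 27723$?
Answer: $-27659$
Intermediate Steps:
$o{\left(n,t \right)} = 15 + n + t$
$o{\left(106,-57 \right)} - 27723 = \left(15 + 106 - 57\right) - 27723 = 64 - 27723 = -27659$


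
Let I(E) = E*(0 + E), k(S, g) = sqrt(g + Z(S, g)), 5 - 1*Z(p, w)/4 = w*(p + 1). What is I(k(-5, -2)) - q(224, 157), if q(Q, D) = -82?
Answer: 68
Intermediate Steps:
Z(p, w) = 20 - 4*w*(1 + p) (Z(p, w) = 20 - 4*w*(p + 1) = 20 - 4*w*(1 + p))
k(S, g) = sqrt(20 - 3*g - 4*S*g) (k(S, g) = sqrt(g + (20 - 4*g - 4*S*g)) = sqrt(20 - 3*g - 4*S*g))
I(E) = E**2 (I(E) = E*E = E**2)
I(k(-5, -2)) - q(224, 157) = (sqrt(20 - 3*(-2) - 4*(-5)*(-2)))**2 - 1*(-82) = (sqrt(20 + 6 - 40))**2 + 82 = (sqrt(-14))**2 + 82 = (I*sqrt(14))**2 + 82 = -14 + 82 = 68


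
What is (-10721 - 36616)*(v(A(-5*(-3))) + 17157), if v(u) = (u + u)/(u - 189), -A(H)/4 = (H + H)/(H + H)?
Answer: -156747434133/193 ≈ -8.1216e+8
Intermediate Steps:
A(H) = -4 (A(H) = -4*(H + H)/(H + H) = -4*2*H/(2*H) = -4*2*H*1/(2*H) = -4*1 = -4)
v(u) = 2*u/(-189 + u) (v(u) = (2*u)/(-189 + u) = 2*u/(-189 + u))
(-10721 - 36616)*(v(A(-5*(-3))) + 17157) = (-10721 - 36616)*(2*(-4)/(-189 - 4) + 17157) = -47337*(2*(-4)/(-193) + 17157) = -47337*(2*(-4)*(-1/193) + 17157) = -47337*(8/193 + 17157) = -47337*3311309/193 = -156747434133/193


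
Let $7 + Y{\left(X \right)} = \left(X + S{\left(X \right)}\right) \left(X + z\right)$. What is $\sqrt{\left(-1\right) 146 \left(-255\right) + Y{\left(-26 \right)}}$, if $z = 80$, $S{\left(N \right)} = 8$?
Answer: $\sqrt{36251} \approx 190.4$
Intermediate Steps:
$Y{\left(X \right)} = -7 + \left(8 + X\right) \left(80 + X\right)$ ($Y{\left(X \right)} = -7 + \left(X + 8\right) \left(X + 80\right) = -7 + \left(8 + X\right) \left(80 + X\right)$)
$\sqrt{\left(-1\right) 146 \left(-255\right) + Y{\left(-26 \right)}} = \sqrt{\left(-1\right) 146 \left(-255\right) + \left(633 + \left(-26\right)^{2} + 88 \left(-26\right)\right)} = \sqrt{\left(-146\right) \left(-255\right) + \left(633 + 676 - 2288\right)} = \sqrt{37230 - 979} = \sqrt{36251}$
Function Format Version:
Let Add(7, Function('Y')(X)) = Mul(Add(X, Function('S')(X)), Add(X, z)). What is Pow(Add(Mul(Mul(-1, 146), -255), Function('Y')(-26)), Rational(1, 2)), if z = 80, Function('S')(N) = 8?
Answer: Pow(36251, Rational(1, 2)) ≈ 190.40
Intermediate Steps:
Function('Y')(X) = Add(-7, Mul(Add(8, X), Add(80, X))) (Function('Y')(X) = Add(-7, Mul(Add(X, 8), Add(X, 80))) = Add(-7, Mul(Add(8, X), Add(80, X))))
Pow(Add(Mul(Mul(-1, 146), -255), Function('Y')(-26)), Rational(1, 2)) = Pow(Add(Mul(Mul(-1, 146), -255), Add(633, Pow(-26, 2), Mul(88, -26))), Rational(1, 2)) = Pow(Add(Mul(-146, -255), Add(633, 676, -2288)), Rational(1, 2)) = Pow(Add(37230, -979), Rational(1, 2)) = Pow(36251, Rational(1, 2))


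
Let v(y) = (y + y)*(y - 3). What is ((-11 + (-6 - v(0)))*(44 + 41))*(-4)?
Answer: 5780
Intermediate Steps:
v(y) = 2*y*(-3 + y) (v(y) = (2*y)*(-3 + y) = 2*y*(-3 + y))
((-11 + (-6 - v(0)))*(44 + 41))*(-4) = ((-11 + (-6 - 2*0*(-3 + 0)))*(44 + 41))*(-4) = ((-11 + (-6 - 2*0*(-3)))*85)*(-4) = ((-11 + (-6 - 1*0))*85)*(-4) = ((-11 + (-6 + 0))*85)*(-4) = ((-11 - 6)*85)*(-4) = -17*85*(-4) = -1445*(-4) = 5780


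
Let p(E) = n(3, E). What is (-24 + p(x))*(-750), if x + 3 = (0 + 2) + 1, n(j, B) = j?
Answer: 15750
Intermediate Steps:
x = 0 (x = -3 + ((0 + 2) + 1) = -3 + (2 + 1) = -3 + 3 = 0)
p(E) = 3
(-24 + p(x))*(-750) = (-24 + 3)*(-750) = -21*(-750) = 15750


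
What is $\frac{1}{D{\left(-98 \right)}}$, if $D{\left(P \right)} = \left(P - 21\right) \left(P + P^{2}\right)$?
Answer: $- \frac{1}{1131214} \approx -8.8401 \cdot 10^{-7}$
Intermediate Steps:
$D{\left(P \right)} = \left(-21 + P\right) \left(P + P^{2}\right)$
$\frac{1}{D{\left(-98 \right)}} = \frac{1}{\left(-98\right) \left(-21 + \left(-98\right)^{2} - -1960\right)} = \frac{1}{\left(-98\right) \left(-21 + 9604 + 1960\right)} = \frac{1}{\left(-98\right) 11543} = \frac{1}{-1131214} = - \frac{1}{1131214}$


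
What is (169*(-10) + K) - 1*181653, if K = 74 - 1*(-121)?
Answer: -183148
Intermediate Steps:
K = 195 (K = 74 + 121 = 195)
(169*(-10) + K) - 1*181653 = (169*(-10) + 195) - 1*181653 = (-1690 + 195) - 181653 = -1495 - 181653 = -183148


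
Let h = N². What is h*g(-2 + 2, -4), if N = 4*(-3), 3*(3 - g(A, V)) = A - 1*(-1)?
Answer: 384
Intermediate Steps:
g(A, V) = 8/3 - A/3 (g(A, V) = 3 - (A - 1*(-1))/3 = 3 - (A + 1)/3 = 3 - (1 + A)/3 = 3 + (-⅓ - A/3) = 8/3 - A/3)
N = -12
h = 144 (h = (-12)² = 144)
h*g(-2 + 2, -4) = 144*(8/3 - (-2 + 2)/3) = 144*(8/3 - ⅓*0) = 144*(8/3 + 0) = 144*(8/3) = 384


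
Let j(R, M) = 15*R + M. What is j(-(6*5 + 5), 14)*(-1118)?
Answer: 571298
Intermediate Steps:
j(R, M) = M + 15*R
j(-(6*5 + 5), 14)*(-1118) = (14 + 15*(-(6*5 + 5)))*(-1118) = (14 + 15*(-(30 + 5)))*(-1118) = (14 + 15*(-1*35))*(-1118) = (14 + 15*(-35))*(-1118) = (14 - 525)*(-1118) = -511*(-1118) = 571298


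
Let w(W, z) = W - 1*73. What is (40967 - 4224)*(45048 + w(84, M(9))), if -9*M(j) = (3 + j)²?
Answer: 1655602837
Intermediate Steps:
M(j) = -(3 + j)²/9
w(W, z) = -73 + W (w(W, z) = W - 73 = -73 + W)
(40967 - 4224)*(45048 + w(84, M(9))) = (40967 - 4224)*(45048 + (-73 + 84)) = 36743*(45048 + 11) = 36743*45059 = 1655602837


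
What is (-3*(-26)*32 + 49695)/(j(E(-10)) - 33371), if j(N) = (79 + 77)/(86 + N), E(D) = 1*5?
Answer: -365337/233585 ≈ -1.5640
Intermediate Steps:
E(D) = 5
j(N) = 156/(86 + N)
(-3*(-26)*32 + 49695)/(j(E(-10)) - 33371) = (-3*(-26)*32 + 49695)/(156/(86 + 5) - 33371) = (78*32 + 49695)/(156/91 - 33371) = (2496 + 49695)/(156*(1/91) - 33371) = 52191/(12/7 - 33371) = 52191/(-233585/7) = 52191*(-7/233585) = -365337/233585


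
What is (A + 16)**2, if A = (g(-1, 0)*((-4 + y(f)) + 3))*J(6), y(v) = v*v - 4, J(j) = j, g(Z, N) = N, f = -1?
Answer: 256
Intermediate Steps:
y(v) = -4 + v**2 (y(v) = v**2 - 4 = -4 + v**2)
A = 0 (A = (0*((-4 + (-4 + (-1)**2)) + 3))*6 = (0*((-4 + (-4 + 1)) + 3))*6 = (0*((-4 - 3) + 3))*6 = (0*(-7 + 3))*6 = (0*(-4))*6 = 0*6 = 0)
(A + 16)**2 = (0 + 16)**2 = 16**2 = 256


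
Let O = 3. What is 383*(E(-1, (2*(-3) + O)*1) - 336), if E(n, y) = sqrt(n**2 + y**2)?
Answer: -128688 + 383*sqrt(10) ≈ -1.2748e+5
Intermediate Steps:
383*(E(-1, (2*(-3) + O)*1) - 336) = 383*(sqrt((-1)**2 + ((2*(-3) + 3)*1)**2) - 336) = 383*(sqrt(1 + ((-6 + 3)*1)**2) - 336) = 383*(sqrt(1 + (-3*1)**2) - 336) = 383*(sqrt(1 + (-3)**2) - 336) = 383*(sqrt(1 + 9) - 336) = 383*(sqrt(10) - 336) = 383*(-336 + sqrt(10)) = -128688 + 383*sqrt(10)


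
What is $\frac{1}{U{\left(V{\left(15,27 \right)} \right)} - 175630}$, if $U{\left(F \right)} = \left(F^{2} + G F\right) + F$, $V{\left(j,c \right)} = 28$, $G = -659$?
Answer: $- \frac{1}{193270} \approx -5.1741 \cdot 10^{-6}$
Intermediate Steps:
$U{\left(F \right)} = F^{2} - 658 F$ ($U{\left(F \right)} = \left(F^{2} - 659 F\right) + F = F^{2} - 658 F$)
$\frac{1}{U{\left(V{\left(15,27 \right)} \right)} - 175630} = \frac{1}{28 \left(-658 + 28\right) - 175630} = \frac{1}{28 \left(-630\right) - 175630} = \frac{1}{-17640 - 175630} = \frac{1}{-193270} = - \frac{1}{193270}$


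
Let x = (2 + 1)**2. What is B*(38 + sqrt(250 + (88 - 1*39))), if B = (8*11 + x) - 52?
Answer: 1710 + 45*sqrt(299) ≈ 2488.1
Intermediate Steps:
x = 9 (x = 3**2 = 9)
B = 45 (B = (8*11 + 9) - 52 = (88 + 9) - 52 = 97 - 52 = 45)
B*(38 + sqrt(250 + (88 - 1*39))) = 45*(38 + sqrt(250 + (88 - 1*39))) = 45*(38 + sqrt(250 + (88 - 39))) = 45*(38 + sqrt(250 + 49)) = 45*(38 + sqrt(299)) = 1710 + 45*sqrt(299)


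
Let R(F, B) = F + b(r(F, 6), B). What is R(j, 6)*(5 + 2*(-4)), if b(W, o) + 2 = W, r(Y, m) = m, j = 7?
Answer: -33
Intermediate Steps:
b(W, o) = -2 + W
R(F, B) = 4 + F (R(F, B) = F + (-2 + 6) = F + 4 = 4 + F)
R(j, 6)*(5 + 2*(-4)) = (4 + 7)*(5 + 2*(-4)) = 11*(5 - 8) = 11*(-3) = -33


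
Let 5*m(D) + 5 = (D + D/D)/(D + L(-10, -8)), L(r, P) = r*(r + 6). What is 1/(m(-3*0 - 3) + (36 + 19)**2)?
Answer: 185/559438 ≈ 0.00033069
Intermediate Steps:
L(r, P) = r*(6 + r)
m(D) = -1 + (1 + D)/(5*(40 + D)) (m(D) = -1 + ((D + D/D)/(D - 10*(6 - 10)))/5 = -1 + ((D + 1)/(D - 10*(-4)))/5 = -1 + ((1 + D)/(D + 40))/5 = -1 + ((1 + D)/(40 + D))/5 = -1 + (1 + D)/(5*(40 + D)))
1/(m(-3*0 - 3) + (36 + 19)**2) = 1/((-199 - 4*(-3*0 - 3))/(5*(40 + (-3*0 - 3))) + (36 + 19)**2) = 1/((-199 - 4*(0 - 3))/(5*(40 + (0 - 3))) + 55**2) = 1/((-199 - 4*(-3))/(5*(40 - 3)) + 3025) = 1/((1/5)*(-199 + 12)/37 + 3025) = 1/((1/5)*(1/37)*(-187) + 3025) = 1/(-187/185 + 3025) = 1/(559438/185) = 185/559438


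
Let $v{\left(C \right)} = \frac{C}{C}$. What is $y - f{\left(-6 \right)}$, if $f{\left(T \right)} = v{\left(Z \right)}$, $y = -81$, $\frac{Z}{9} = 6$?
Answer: $-82$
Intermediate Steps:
$Z = 54$ ($Z = 9 \cdot 6 = 54$)
$v{\left(C \right)} = 1$
$f{\left(T \right)} = 1$
$y - f{\left(-6 \right)} = -81 - 1 = -82$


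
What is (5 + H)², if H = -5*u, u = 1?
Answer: 0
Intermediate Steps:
H = -5 (H = -5*1 = -5)
(5 + H)² = (5 - 5)² = 0² = 0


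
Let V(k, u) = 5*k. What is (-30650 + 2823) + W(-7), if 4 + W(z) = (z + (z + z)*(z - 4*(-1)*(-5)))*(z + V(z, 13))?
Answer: -43413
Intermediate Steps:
W(z) = -4 + 6*z*(z + 2*z*(-20 + z)) (W(z) = -4 + (z + (z + z)*(z - 4*(-1)*(-5)))*(z + 5*z) = -4 + (z + (2*z)*(z + 4*(-5)))*(6*z) = -4 + (z + (2*z)*(z - 20))*(6*z) = -4 + (z + (2*z)*(-20 + z))*(6*z) = -4 + (z + 2*z*(-20 + z))*(6*z) = -4 + 6*z*(z + 2*z*(-20 + z)))
(-30650 + 2823) + W(-7) = (-30650 + 2823) + (-4 - 234*(-7)² + 12*(-7)³) = -27827 + (-4 - 234*49 + 12*(-343)) = -27827 + (-4 - 11466 - 4116) = -27827 - 15586 = -43413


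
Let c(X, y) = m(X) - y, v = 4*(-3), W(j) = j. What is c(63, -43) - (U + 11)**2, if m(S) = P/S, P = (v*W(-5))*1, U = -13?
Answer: 839/21 ≈ 39.952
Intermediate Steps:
v = -12
P = 60 (P = -12*(-5)*1 = 60*1 = 60)
m(S) = 60/S
c(X, y) = -y + 60/X (c(X, y) = 60/X - y = -y + 60/X)
c(63, -43) - (U + 11)**2 = (-1*(-43) + 60/63) - (-13 + 11)**2 = (43 + 60*(1/63)) - 1*(-2)**2 = (43 + 20/21) - 1*4 = 923/21 - 4 = 839/21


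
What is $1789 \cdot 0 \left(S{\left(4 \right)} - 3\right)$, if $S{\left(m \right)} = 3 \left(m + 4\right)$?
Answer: $0$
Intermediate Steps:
$S{\left(m \right)} = 12 + 3 m$ ($S{\left(m \right)} = 3 \left(4 + m\right) = 12 + 3 m$)
$1789 \cdot 0 \left(S{\left(4 \right)} - 3\right) = 1789 \cdot 0 \left(\left(12 + 3 \cdot 4\right) - 3\right) = 1789 \cdot 0 \left(\left(12 + 12\right) - 3\right) = 1789 \cdot 0 \left(24 - 3\right) = 1789 \cdot 0 \cdot 21 = 1789 \cdot 0 = 0$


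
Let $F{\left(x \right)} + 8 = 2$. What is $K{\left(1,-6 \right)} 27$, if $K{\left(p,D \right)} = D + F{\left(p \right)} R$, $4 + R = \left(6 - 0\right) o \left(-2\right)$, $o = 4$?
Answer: $8262$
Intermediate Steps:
$F{\left(x \right)} = -6$ ($F{\left(x \right)} = -8 + 2 = -6$)
$R = -52$ ($R = -4 + \left(6 - 0\right) 4 \left(-2\right) = -4 + \left(6 + 0\right) 4 \left(-2\right) = -4 + 6 \cdot 4 \left(-2\right) = -4 + 24 \left(-2\right) = -4 - 48 = -52$)
$K{\left(p,D \right)} = 312 + D$ ($K{\left(p,D \right)} = D - -312 = D + 312 = 312 + D$)
$K{\left(1,-6 \right)} 27 = \left(312 - 6\right) 27 = 306 \cdot 27 = 8262$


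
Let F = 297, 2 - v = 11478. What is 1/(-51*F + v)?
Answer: -1/26623 ≈ -3.7562e-5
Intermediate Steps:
v = -11476 (v = 2 - 1*11478 = 2 - 11478 = -11476)
1/(-51*F + v) = 1/(-51*297 - 11476) = 1/(-15147 - 11476) = 1/(-26623) = -1/26623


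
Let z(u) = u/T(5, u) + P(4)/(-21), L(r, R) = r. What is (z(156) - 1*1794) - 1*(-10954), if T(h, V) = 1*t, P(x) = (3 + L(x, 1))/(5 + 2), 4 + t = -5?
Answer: 191995/21 ≈ 9142.6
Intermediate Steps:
t = -9 (t = -4 - 5 = -9)
P(x) = 3/7 + x/7 (P(x) = (3 + x)/(5 + 2) = (3 + x)/7 = (3 + x)*(⅐) = 3/7 + x/7)
T(h, V) = -9 (T(h, V) = 1*(-9) = -9)
z(u) = -1/21 - u/9 (z(u) = u/(-9) + (3/7 + (⅐)*4)/(-21) = u*(-⅑) + (3/7 + 4/7)*(-1/21) = -u/9 + 1*(-1/21) = -u/9 - 1/21 = -1/21 - u/9)
(z(156) - 1*1794) - 1*(-10954) = ((-1/21 - ⅑*156) - 1*1794) - 1*(-10954) = ((-1/21 - 52/3) - 1794) + 10954 = (-365/21 - 1794) + 10954 = -38039/21 + 10954 = 191995/21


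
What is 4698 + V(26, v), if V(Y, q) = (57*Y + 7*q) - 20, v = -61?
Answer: 5733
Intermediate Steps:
V(Y, q) = -20 + 7*q + 57*Y (V(Y, q) = (7*q + 57*Y) - 20 = -20 + 7*q + 57*Y)
4698 + V(26, v) = 4698 + (-20 + 7*(-61) + 57*26) = 4698 + (-20 - 427 + 1482) = 4698 + 1035 = 5733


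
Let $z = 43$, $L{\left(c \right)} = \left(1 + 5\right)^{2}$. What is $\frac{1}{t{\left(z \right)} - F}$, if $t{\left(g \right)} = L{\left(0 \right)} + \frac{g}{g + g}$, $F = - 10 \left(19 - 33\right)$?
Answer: $- \frac{2}{207} \approx -0.0096618$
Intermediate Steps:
$L{\left(c \right)} = 36$ ($L{\left(c \right)} = 6^{2} = 36$)
$F = 140$ ($F = \left(-10\right) \left(-14\right) = 140$)
$t{\left(g \right)} = \frac{73}{2}$ ($t{\left(g \right)} = 36 + \frac{g}{g + g} = 36 + \frac{g}{2 g} = 36 + g \frac{1}{2 g} = 36 + \frac{1}{2} = \frac{73}{2}$)
$\frac{1}{t{\left(z \right)} - F} = \frac{1}{\frac{73}{2} - 140} = \frac{1}{- \frac{207}{2}} = - \frac{2}{207}$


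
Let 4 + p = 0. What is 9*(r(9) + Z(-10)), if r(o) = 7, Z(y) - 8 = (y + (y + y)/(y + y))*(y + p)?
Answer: 1269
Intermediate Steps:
p = -4 (p = -4 + 0 = -4)
Z(y) = 8 + (1 + y)*(-4 + y) (Z(y) = 8 + (y + (y + y)/(y + y))*(y - 4) = 8 + (y + (2*y)/((2*y)))*(-4 + y) = 8 + (y + (2*y)*(1/(2*y)))*(-4 + y) = 8 + (y + 1)*(-4 + y) = 8 + (1 + y)*(-4 + y))
9*(r(9) + Z(-10)) = 9*(7 + (4 + (-10)² - 3*(-10))) = 9*(7 + (4 + 100 + 30)) = 9*(7 + 134) = 9*141 = 1269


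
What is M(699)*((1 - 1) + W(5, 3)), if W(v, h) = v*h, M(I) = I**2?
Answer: 7329015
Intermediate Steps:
W(v, h) = h*v
M(699)*((1 - 1) + W(5, 3)) = 699**2*((1 - 1) + 3*5) = 488601*(0 + 15) = 488601*15 = 7329015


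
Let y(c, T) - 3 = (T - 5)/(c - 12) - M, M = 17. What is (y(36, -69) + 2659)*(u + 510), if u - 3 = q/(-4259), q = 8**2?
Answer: 69264809509/51108 ≈ 1.3553e+6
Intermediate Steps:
q = 64
y(c, T) = -14 + (-5 + T)/(-12 + c) (y(c, T) = 3 + ((T - 5)/(c - 12) - 1*17) = 3 + ((-5 + T)/(-12 + c) - 17) = 3 + (-17 + (-5 + T)/(-12 + c)) = -14 + (-5 + T)/(-12 + c))
u = 12713/4259 (u = 3 + 64/(-4259) = 3 + 64*(-1/4259) = 3 - 64/4259 = 12713/4259 ≈ 2.9850)
(y(36, -69) + 2659)*(u + 510) = ((163 - 69 - 14*36)/(-12 + 36) + 2659)*(12713/4259 + 510) = ((163 - 69 - 504)/24 + 2659)*(2184803/4259) = ((1/24)*(-410) + 2659)*(2184803/4259) = (-205/12 + 2659)*(2184803/4259) = (31703/12)*(2184803/4259) = 69264809509/51108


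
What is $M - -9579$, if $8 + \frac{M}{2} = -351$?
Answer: $8861$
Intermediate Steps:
$M = -718$ ($M = -16 + 2 \left(-351\right) = -16 - 702 = -718$)
$M - -9579 = -718 - -9579 = -718 + 9579 = 8861$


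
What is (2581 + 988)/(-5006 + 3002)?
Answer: -3569/2004 ≈ -1.7809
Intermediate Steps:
(2581 + 988)/(-5006 + 3002) = 3569/(-2004) = 3569*(-1/2004) = -3569/2004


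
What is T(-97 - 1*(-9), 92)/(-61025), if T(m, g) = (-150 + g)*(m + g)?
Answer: 232/61025 ≈ 0.0038017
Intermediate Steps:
T(m, g) = (-150 + g)*(g + m)
T(-97 - 1*(-9), 92)/(-61025) = (92**2 - 150*92 - 150*(-97 - 1*(-9)) + 92*(-97 - 1*(-9)))/(-61025) = (8464 - 13800 - 150*(-97 + 9) + 92*(-97 + 9))*(-1/61025) = (8464 - 13800 - 150*(-88) + 92*(-88))*(-1/61025) = (8464 - 13800 + 13200 - 8096)*(-1/61025) = -232*(-1/61025) = 232/61025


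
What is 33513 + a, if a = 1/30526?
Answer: 1023017839/30526 ≈ 33513.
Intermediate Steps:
a = 1/30526 ≈ 3.2759e-5
33513 + a = 33513 + 1/30526 = 1023017839/30526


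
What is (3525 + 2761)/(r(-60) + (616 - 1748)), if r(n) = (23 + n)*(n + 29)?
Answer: 6286/15 ≈ 419.07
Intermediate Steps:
r(n) = (23 + n)*(29 + n)
(3525 + 2761)/(r(-60) + (616 - 1748)) = (3525 + 2761)/((667 + (-60)² + 52*(-60)) + (616 - 1748)) = 6286/((667 + 3600 - 3120) - 1132) = 6286/(1147 - 1132) = 6286/15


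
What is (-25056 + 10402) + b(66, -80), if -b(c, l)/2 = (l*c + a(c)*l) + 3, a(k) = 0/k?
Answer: -4100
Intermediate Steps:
a(k) = 0
b(c, l) = -6 - 2*c*l (b(c, l) = -2*((l*c + 0*l) + 3) = -2*((c*l + 0) + 3) = -2*(c*l + 3) = -2*(3 + c*l) = -6 - 2*c*l)
(-25056 + 10402) + b(66, -80) = (-25056 + 10402) + (-6 - 2*66*(-80)) = -14654 + (-6 + 10560) = -14654 + 10554 = -4100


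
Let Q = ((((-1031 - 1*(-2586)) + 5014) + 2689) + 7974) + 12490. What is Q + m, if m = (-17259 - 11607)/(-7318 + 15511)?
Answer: 81161160/2731 ≈ 29718.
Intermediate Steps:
m = -9622/2731 (m = -28866/8193 = -28866*1/8193 = -9622/2731 ≈ -3.5233)
Q = 29722 (Q = ((((-1031 + 2586) + 5014) + 2689) + 7974) + 12490 = (((1555 + 5014) + 2689) + 7974) + 12490 = ((6569 + 2689) + 7974) + 12490 = (9258 + 7974) + 12490 = 17232 + 12490 = 29722)
Q + m = 29722 - 9622/2731 = 81161160/2731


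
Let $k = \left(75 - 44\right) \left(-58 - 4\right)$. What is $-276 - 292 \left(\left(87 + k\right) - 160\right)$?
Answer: $582264$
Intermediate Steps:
$k = -1922$ ($k = 31 \left(-62\right) = -1922$)
$-276 - 292 \left(\left(87 + k\right) - 160\right) = -276 - 292 \left(\left(87 - 1922\right) - 160\right) = -276 - 292 \left(-1835 - 160\right) = -276 - -582540 = -276 + 582540 = 582264$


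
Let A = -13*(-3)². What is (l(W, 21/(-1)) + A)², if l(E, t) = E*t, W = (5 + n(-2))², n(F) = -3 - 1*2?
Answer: 13689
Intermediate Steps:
n(F) = -5 (n(F) = -3 - 2 = -5)
W = 0 (W = (5 - 5)² = 0² = 0)
A = -117 (A = -13*9 = -117)
(l(W, 21/(-1)) + A)² = (0*(21/(-1)) - 117)² = (0*(21*(-1)) - 117)² = (0*(-21) - 117)² = (0 - 117)² = (-117)² = 13689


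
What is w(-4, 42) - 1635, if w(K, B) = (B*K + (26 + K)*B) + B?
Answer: -837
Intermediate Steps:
w(K, B) = B + B*K + B*(26 + K) (w(K, B) = (B*K + B*(26 + K)) + B = B + B*K + B*(26 + K))
w(-4, 42) - 1635 = 42*(27 + 2*(-4)) - 1635 = 42*(27 - 8) - 1635 = 42*19 - 1635 = 798 - 1635 = -837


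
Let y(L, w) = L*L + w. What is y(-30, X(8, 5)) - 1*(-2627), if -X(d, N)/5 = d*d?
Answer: 3207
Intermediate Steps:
X(d, N) = -5*d² (X(d, N) = -5*d*d = -5*d²)
y(L, w) = w + L² (y(L, w) = L² + w = w + L²)
y(-30, X(8, 5)) - 1*(-2627) = (-5*8² + (-30)²) - 1*(-2627) = (-5*64 + 900) + 2627 = (-320 + 900) + 2627 = 580 + 2627 = 3207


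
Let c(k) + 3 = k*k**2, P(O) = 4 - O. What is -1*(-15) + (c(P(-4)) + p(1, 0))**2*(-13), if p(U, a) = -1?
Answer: -3354817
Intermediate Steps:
c(k) = -3 + k**3 (c(k) = -3 + k*k**2 = -3 + k**3)
-1*(-15) + (c(P(-4)) + p(1, 0))**2*(-13) = -1*(-15) + ((-3 + (4 - 1*(-4))**3) - 1)**2*(-13) = 15 + ((-3 + (4 + 4)**3) - 1)**2*(-13) = 15 + ((-3 + 8**3) - 1)**2*(-13) = 15 + ((-3 + 512) - 1)**2*(-13) = 15 + (509 - 1)**2*(-13) = 15 + 508**2*(-13) = 15 + 258064*(-13) = 15 - 3354832 = -3354817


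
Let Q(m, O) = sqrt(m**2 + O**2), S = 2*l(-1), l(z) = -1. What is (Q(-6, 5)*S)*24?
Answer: -48*sqrt(61) ≈ -374.89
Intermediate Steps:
S = -2 (S = 2*(-1) = -2)
Q(m, O) = sqrt(O**2 + m**2)
(Q(-6, 5)*S)*24 = (sqrt(5**2 + (-6)**2)*(-2))*24 = (sqrt(25 + 36)*(-2))*24 = (sqrt(61)*(-2))*24 = -2*sqrt(61)*24 = -48*sqrt(61)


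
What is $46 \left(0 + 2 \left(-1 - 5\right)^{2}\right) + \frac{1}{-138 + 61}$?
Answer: $\frac{255023}{77} \approx 3312.0$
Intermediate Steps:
$46 \left(0 + 2 \left(-1 - 5\right)^{2}\right) + \frac{1}{-138 + 61} = 46 \left(0 + 2 \left(-6\right)^{2}\right) + \frac{1}{-77} = 46 \left(0 + 2 \cdot 36\right) - \frac{1}{77} = 46 \left(0 + 72\right) - \frac{1}{77} = 46 \cdot 72 - \frac{1}{77} = 3312 - \frac{1}{77} = \frac{255023}{77}$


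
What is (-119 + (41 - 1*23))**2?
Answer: 10201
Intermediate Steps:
(-119 + (41 - 1*23))**2 = (-119 + (41 - 23))**2 = (-119 + 18)**2 = (-101)**2 = 10201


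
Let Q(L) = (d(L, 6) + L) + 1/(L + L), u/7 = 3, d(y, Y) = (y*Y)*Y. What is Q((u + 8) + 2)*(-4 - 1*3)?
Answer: -497805/62 ≈ -8029.1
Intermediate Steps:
d(y, Y) = y*Y**2 (d(y, Y) = (Y*y)*Y = y*Y**2)
u = 21 (u = 7*3 = 21)
Q(L) = 1/(2*L) + 37*L (Q(L) = (L*6**2 + L) + 1/(L + L) = (L*36 + L) + 1/(2*L) = (36*L + L) + 1/(2*L) = 37*L + 1/(2*L) = 1/(2*L) + 37*L)
Q((u + 8) + 2)*(-4 - 1*3) = (1/(2*((21 + 8) + 2)) + 37*((21 + 8) + 2))*(-4 - 1*3) = (1/(2*(29 + 2)) + 37*(29 + 2))*(-4 - 3) = ((1/2)/31 + 37*31)*(-7) = ((1/2)*(1/31) + 1147)*(-7) = (1/62 + 1147)*(-7) = (71115/62)*(-7) = -497805/62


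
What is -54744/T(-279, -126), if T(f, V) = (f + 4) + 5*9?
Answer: 27372/115 ≈ 238.02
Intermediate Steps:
T(f, V) = 49 + f (T(f, V) = (4 + f) + 45 = 49 + f)
-54744/T(-279, -126) = -54744/(49 - 279) = -54744/(-230) = -54744*(-1/230) = 27372/115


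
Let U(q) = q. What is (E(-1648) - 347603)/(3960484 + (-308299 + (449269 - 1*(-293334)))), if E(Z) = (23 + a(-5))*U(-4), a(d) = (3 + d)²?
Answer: -347711/4394788 ≈ -0.079119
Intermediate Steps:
E(Z) = -108 (E(Z) = (23 + (3 - 5)²)*(-4) = (23 + (-2)²)*(-4) = (23 + 4)*(-4) = 27*(-4) = -108)
(E(-1648) - 347603)/(3960484 + (-308299 + (449269 - 1*(-293334)))) = (-108 - 347603)/(3960484 + (-308299 + (449269 - 1*(-293334)))) = -347711/(3960484 + (-308299 + (449269 + 293334))) = -347711/(3960484 + (-308299 + 742603)) = -347711/(3960484 + 434304) = -347711/4394788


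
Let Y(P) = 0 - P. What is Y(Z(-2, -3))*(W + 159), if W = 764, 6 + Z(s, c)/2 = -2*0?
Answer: 11076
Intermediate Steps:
Z(s, c) = -12 (Z(s, c) = -12 + 2*(-2*0) = -12 + 2*0 = -12 + 0 = -12)
Y(P) = -P
Y(Z(-2, -3))*(W + 159) = (-1*(-12))*(764 + 159) = 12*923 = 11076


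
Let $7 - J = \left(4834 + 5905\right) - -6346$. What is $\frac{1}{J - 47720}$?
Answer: $- \frac{1}{64798} \approx -1.5433 \cdot 10^{-5}$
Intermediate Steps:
$J = -17078$ ($J = 7 - \left(\left(4834 + 5905\right) - -6346\right) = 7 - \left(10739 + 6346\right) = 7 - 17085 = -17078$)
$\frac{1}{J - 47720} = \frac{1}{-17078 - 47720} = \frac{1}{-64798} = - \frac{1}{64798}$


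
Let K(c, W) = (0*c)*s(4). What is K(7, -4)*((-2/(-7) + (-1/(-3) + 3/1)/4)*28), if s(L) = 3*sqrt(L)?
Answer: 0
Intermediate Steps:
K(c, W) = 0 (K(c, W) = (0*c)*(3*sqrt(4)) = 0*(3*2) = 0*6 = 0)
K(7, -4)*((-2/(-7) + (-1/(-3) + 3/1)/4)*28) = 0*((-2/(-7) + (-1/(-3) + 3/1)/4)*28) = 0*((-2*(-1/7) + (-1*(-1/3) + 3*1)*(1/4))*28) = 0*((2/7 + (1/3 + 3)*(1/4))*28) = 0*((2/7 + (10/3)*(1/4))*28) = 0*((2/7 + 5/6)*28) = 0*((47/42)*28) = 0*(94/3) = 0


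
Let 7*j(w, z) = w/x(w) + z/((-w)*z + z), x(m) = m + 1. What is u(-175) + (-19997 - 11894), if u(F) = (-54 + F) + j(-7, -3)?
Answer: -5396129/168 ≈ -32120.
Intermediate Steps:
x(m) = 1 + m
j(w, z) = w/(7*(1 + w)) + z/(7*(z - w*z)) (j(w, z) = (w/(1 + w) + z/((-w)*z + z))/7 = (w/(1 + w) + z/(-w*z + z))/7 = (w/(1 + w) + z/(z - w*z))/7 = w/(7*(1 + w)) + z/(7*(z - w*z)))
u(F) = -9041/168 + F (u(F) = (-54 + F) + (-1 + (-7)² - 2*(-7))/(7*(-1 + (-7)²)) = (-54 + F) + (-1 + 49 + 14)/(7*(-1 + 49)) = (-54 + F) + (⅐)*62/48 = (-54 + F) + (⅐)*(1/48)*62 = (-54 + F) + 31/168 = -9041/168 + F)
u(-175) + (-19997 - 11894) = (-9041/168 - 175) + (-19997 - 11894) = -38441/168 - 31891 = -5396129/168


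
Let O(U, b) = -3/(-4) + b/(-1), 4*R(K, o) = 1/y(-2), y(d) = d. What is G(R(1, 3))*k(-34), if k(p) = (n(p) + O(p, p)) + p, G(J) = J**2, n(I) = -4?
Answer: -13/256 ≈ -0.050781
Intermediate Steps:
R(K, o) = -1/8 (R(K, o) = (1/4)/(-2) = (1/4)*(-1/2) = -1/8)
O(U, b) = 3/4 - b (O(U, b) = -3*(-1/4) + b*(-1) = 3/4 - b)
k(p) = -13/4 (k(p) = (-4 + (3/4 - p)) + p = (-13/4 - p) + p = -13/4)
G(R(1, 3))*k(-34) = (-1/8)**2*(-13/4) = (1/64)*(-13/4) = -13/256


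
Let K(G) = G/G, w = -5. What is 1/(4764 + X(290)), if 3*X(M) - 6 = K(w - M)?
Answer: 3/14299 ≈ 0.00020980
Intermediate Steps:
K(G) = 1
X(M) = 7/3 (X(M) = 2 + (⅓)*1 = 2 + ⅓ = 7/3)
1/(4764 + X(290)) = 1/(4764 + 7/3) = 1/(14299/3) = 3/14299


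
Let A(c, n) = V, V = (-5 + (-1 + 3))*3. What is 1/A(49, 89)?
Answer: -⅑ ≈ -0.11111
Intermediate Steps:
V = -9 (V = (-5 + 2)*3 = -3*3 = -9)
A(c, n) = -9
1/A(49, 89) = 1/(-9) = -⅑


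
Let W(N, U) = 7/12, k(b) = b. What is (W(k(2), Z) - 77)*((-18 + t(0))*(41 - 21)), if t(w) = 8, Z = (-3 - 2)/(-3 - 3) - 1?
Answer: 45850/3 ≈ 15283.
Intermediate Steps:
Z = -1/6 (Z = -5/(-6) - 1 = -5*(-1/6) - 1 = 5/6 - 1 = -1/6 ≈ -0.16667)
W(N, U) = 7/12 (W(N, U) = 7*(1/12) = 7/12)
(W(k(2), Z) - 77)*((-18 + t(0))*(41 - 21)) = (7/12 - 77)*((-18 + 8)*(41 - 21)) = -(-4585)*20/6 = -917/12*(-200) = 45850/3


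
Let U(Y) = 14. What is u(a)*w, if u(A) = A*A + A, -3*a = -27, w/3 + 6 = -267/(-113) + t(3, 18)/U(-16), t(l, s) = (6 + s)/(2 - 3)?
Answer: -1142910/791 ≈ -1444.9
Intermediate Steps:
t(l, s) = -6 - s (t(l, s) = (6 + s)/(-1) = (6 + s)*(-1) = -6 - s)
w = -12699/791 (w = -18 + 3*(-267/(-113) + (-6 - 1*18)/14) = -18 + 3*(-267*(-1/113) + (-6 - 18)*(1/14)) = -18 + 3*(267/113 - 24*1/14) = -18 + 3*(267/113 - 12/7) = -18 + 3*(513/791) = -18 + 1539/791 = -12699/791 ≈ -16.054)
a = 9 (a = -⅓*(-27) = 9)
u(A) = A + A² (u(A) = A² + A = A + A²)
u(a)*w = (9*(1 + 9))*(-12699/791) = (9*10)*(-12699/791) = 90*(-12699/791) = -1142910/791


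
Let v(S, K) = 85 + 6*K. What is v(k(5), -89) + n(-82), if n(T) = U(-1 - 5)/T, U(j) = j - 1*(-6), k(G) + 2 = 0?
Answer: -449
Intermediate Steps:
k(G) = -2 (k(G) = -2 + 0 = -2)
U(j) = 6 + j (U(j) = j + 6 = 6 + j)
n(T) = 0 (n(T) = (6 + (-1 - 5))/T = (6 - 6)/T = 0/T = 0)
v(k(5), -89) + n(-82) = (85 + 6*(-89)) + 0 = (85 - 534) + 0 = -449 + 0 = -449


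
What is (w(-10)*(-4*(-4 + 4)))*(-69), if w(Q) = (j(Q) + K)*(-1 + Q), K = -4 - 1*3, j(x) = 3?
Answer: 0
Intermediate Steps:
K = -7 (K = -4 - 3 = -7)
w(Q) = 4 - 4*Q (w(Q) = (3 - 7)*(-1 + Q) = -4*(-1 + Q) = 4 - 4*Q)
(w(-10)*(-4*(-4 + 4)))*(-69) = ((4 - 4*(-10))*(-4*(-4 + 4)))*(-69) = ((4 + 40)*(-4*0))*(-69) = (44*0)*(-69) = 0*(-69) = 0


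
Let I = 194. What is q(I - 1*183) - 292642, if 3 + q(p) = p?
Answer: -292634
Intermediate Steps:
q(p) = -3 + p
q(I - 1*183) - 292642 = (-3 + (194 - 1*183)) - 292642 = (-3 + (194 - 183)) - 292642 = (-3 + 11) - 292642 = 8 - 292642 = -292634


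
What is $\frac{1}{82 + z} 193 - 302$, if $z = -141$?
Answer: $- \frac{18011}{59} \approx -305.27$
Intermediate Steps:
$\frac{1}{82 + z} 193 - 302 = \frac{1}{82 - 141} \cdot 193 - 302 = \frac{1}{-59} \cdot 193 - 302 = \left(- \frac{1}{59}\right) 193 - 302 = - \frac{193}{59} - 302 = - \frac{18011}{59}$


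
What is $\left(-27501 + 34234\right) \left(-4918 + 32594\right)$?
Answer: $186342508$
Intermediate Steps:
$\left(-27501 + 34234\right) \left(-4918 + 32594\right) = 6733 \cdot 27676 = 186342508$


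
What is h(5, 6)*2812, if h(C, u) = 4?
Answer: 11248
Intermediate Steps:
h(5, 6)*2812 = 4*2812 = 11248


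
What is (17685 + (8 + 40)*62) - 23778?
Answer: -3117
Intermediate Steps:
(17685 + (8 + 40)*62) - 23778 = (17685 + 48*62) - 23778 = (17685 + 2976) - 23778 = 20661 - 23778 = -3117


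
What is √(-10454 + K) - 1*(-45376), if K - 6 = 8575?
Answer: 45376 + I*√1873 ≈ 45376.0 + 43.278*I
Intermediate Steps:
K = 8581 (K = 6 + 8575 = 8581)
√(-10454 + K) - 1*(-45376) = √(-10454 + 8581) - 1*(-45376) = √(-1873) + 45376 = I*√1873 + 45376 = 45376 + I*√1873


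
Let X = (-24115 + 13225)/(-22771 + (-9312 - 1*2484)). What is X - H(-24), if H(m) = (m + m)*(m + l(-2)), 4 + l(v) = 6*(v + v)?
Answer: -86268342/34567 ≈ -2495.7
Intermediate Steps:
l(v) = -4 + 12*v (l(v) = -4 + 6*(v + v) = -4 + 6*(2*v) = -4 + 12*v)
X = 10890/34567 (X = -10890/(-22771 + (-9312 - 2484)) = -10890/(-22771 - 11796) = -10890/(-34567) = -10890*(-1/34567) = 10890/34567 ≈ 0.31504)
H(m) = 2*m*(-28 + m) (H(m) = (m + m)*(m + (-4 + 12*(-2))) = (2*m)*(m + (-4 - 24)) = (2*m)*(m - 28) = (2*m)*(-28 + m) = 2*m*(-28 + m))
X - H(-24) = 10890/34567 - 2*(-24)*(-28 - 24) = 10890/34567 - 2*(-24)*(-52) = 10890/34567 - 1*2496 = 10890/34567 - 2496 = -86268342/34567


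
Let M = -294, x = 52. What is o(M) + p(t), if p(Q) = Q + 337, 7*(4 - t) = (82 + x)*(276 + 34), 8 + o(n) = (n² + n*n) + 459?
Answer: 1174108/7 ≈ 1.6773e+5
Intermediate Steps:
o(n) = 451 + 2*n² (o(n) = -8 + ((n² + n*n) + 459) = -8 + ((n² + n²) + 459) = -8 + (2*n² + 459) = -8 + (459 + 2*n²) = 451 + 2*n²)
t = -41512/7 (t = 4 - (82 + 52)*(276 + 34)/7 = 4 - 134*310/7 = 4 - ⅐*41540 = 4 - 41540/7 = -41512/7 ≈ -5930.3)
p(Q) = 337 + Q
o(M) + p(t) = (451 + 2*(-294)²) + (337 - 41512/7) = (451 + 2*86436) - 39153/7 = (451 + 172872) - 39153/7 = 173323 - 39153/7 = 1174108/7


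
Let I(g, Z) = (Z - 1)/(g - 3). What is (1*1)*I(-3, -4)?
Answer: ⅚ ≈ 0.83333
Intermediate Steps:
I(g, Z) = (-1 + Z)/(-3 + g)
(1*1)*I(-3, -4) = (1*1)*((-1 - 4)/(-3 - 3)) = 1*(-5/(-6)) = 1*(-⅙*(-5)) = 1*(⅚) = ⅚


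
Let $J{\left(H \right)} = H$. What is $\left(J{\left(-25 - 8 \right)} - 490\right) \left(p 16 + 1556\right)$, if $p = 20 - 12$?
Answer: $-880732$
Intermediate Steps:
$p = 8$
$\left(J{\left(-25 - 8 \right)} - 490\right) \left(p 16 + 1556\right) = \left(\left(-25 - 8\right) - 490\right) \left(8 \cdot 16 + 1556\right) = \left(\left(-25 - 8\right) - 490\right) \left(128 + 1556\right) = \left(-33 - 490\right) 1684 = \left(-523\right) 1684 = -880732$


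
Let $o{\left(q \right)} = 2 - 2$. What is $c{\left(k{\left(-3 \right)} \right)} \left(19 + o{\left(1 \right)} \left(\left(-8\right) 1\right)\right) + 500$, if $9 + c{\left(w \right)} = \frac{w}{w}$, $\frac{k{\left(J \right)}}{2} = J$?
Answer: $348$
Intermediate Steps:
$o{\left(q \right)} = 0$ ($o{\left(q \right)} = 2 - 2 = 0$)
$k{\left(J \right)} = 2 J$
$c{\left(w \right)} = -8$ ($c{\left(w \right)} = -9 + \frac{w}{w} = -9 + 1 = -8$)
$c{\left(k{\left(-3 \right)} \right)} \left(19 + o{\left(1 \right)} \left(\left(-8\right) 1\right)\right) + 500 = - 8 \left(19 + 0 \left(\left(-8\right) 1\right)\right) + 500 = - 8 \left(19 + 0 \left(-8\right)\right) + 500 = - 8 \left(19 + 0\right) + 500 = \left(-8\right) 19 + 500 = -152 + 500 = 348$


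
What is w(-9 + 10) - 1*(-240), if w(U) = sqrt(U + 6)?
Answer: 240 + sqrt(7) ≈ 242.65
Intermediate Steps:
w(U) = sqrt(6 + U)
w(-9 + 10) - 1*(-240) = sqrt(6 + (-9 + 10)) - 1*(-240) = sqrt(6 + 1) + 240 = sqrt(7) + 240 = 240 + sqrt(7)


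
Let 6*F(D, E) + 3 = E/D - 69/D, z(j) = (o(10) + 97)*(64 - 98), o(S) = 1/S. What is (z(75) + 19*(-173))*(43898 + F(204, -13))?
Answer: -442497186859/1530 ≈ -2.8921e+8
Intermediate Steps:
z(j) = -16507/5 (z(j) = (1/10 + 97)*(64 - 98) = (⅒ + 97)*(-34) = (971/10)*(-34) = -16507/5)
F(D, E) = -½ - 23/(2*D) + E/(6*D) (F(D, E) = -½ + (E/D - 69/D)/6 = -½ + (-69/D + E/D)/6 = -½ + (-23/(2*D) + E/(6*D)) = -½ - 23/(2*D) + E/(6*D))
(z(75) + 19*(-173))*(43898 + F(204, -13)) = (-16507/5 + 19*(-173))*(43898 + (⅙)*(-69 - 13 - 3*204)/204) = (-16507/5 - 3287)*(43898 + (⅙)*(1/204)*(-69 - 13 - 612)) = -32942*(43898 + (⅙)*(1/204)*(-694))/5 = -32942*(43898 - 347/612)/5 = -32942/5*26865229/612 = -442497186859/1530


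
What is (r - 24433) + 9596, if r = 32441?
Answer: 17604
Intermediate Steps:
(r - 24433) + 9596 = (32441 - 24433) + 9596 = 8008 + 9596 = 17604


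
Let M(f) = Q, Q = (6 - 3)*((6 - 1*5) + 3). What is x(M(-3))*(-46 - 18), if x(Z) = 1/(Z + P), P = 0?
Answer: -16/3 ≈ -5.3333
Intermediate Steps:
Q = 12 (Q = 3*((6 - 5) + 3) = 3*(1 + 3) = 3*4 = 12)
M(f) = 12
x(Z) = 1/Z (x(Z) = 1/(Z + 0) = 1/Z)
x(M(-3))*(-46 - 18) = (-46 - 18)/12 = (1/12)*(-64) = -16/3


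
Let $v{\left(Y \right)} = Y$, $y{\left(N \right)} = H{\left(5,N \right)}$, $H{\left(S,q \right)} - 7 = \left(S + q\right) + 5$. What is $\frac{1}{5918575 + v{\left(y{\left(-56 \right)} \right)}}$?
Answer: $\frac{1}{5918536} \approx 1.6896 \cdot 10^{-7}$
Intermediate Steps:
$H{\left(S,q \right)} = 12 + S + q$ ($H{\left(S,q \right)} = 7 + \left(\left(S + q\right) + 5\right) = 7 + \left(5 + S + q\right) = 12 + S + q$)
$y{\left(N \right)} = 17 + N$ ($y{\left(N \right)} = 12 + 5 + N = 17 + N$)
$\frac{1}{5918575 + v{\left(y{\left(-56 \right)} \right)}} = \frac{1}{5918575 + \left(17 - 56\right)} = \frac{1}{5918575 - 39} = \frac{1}{5918536}$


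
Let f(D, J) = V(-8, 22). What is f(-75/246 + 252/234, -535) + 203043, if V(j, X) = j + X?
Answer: 203057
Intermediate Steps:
V(j, X) = X + j
f(D, J) = 14 (f(D, J) = 22 - 8 = 14)
f(-75/246 + 252/234, -535) + 203043 = 14 + 203043 = 203057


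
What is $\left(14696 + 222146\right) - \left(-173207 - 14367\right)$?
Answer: $424416$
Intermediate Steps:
$\left(14696 + 222146\right) - \left(-173207 - 14367\right) = 236842 - \left(-173207 - 14367\right) = 236842 - -187574 = 236842 + 187574 = 424416$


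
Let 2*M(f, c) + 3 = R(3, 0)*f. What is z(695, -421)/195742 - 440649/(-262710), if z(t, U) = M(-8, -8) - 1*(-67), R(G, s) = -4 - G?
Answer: 9586453327/5713708980 ≈ 1.6778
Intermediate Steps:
M(f, c) = -3/2 - 7*f/2 (M(f, c) = -3/2 + ((-4 - 1*3)*f)/2 = -3/2 + ((-4 - 3)*f)/2 = -3/2 + (-7*f)/2 = -3/2 - 7*f/2)
z(t, U) = 187/2 (z(t, U) = (-3/2 - 7/2*(-8)) - 1*(-67) = (-3/2 + 28) + 67 = 53/2 + 67 = 187/2)
z(695, -421)/195742 - 440649/(-262710) = (187/2)/195742 - 440649/(-262710) = (187/2)*(1/195742) - 440649*(-1/262710) = 187/391484 + 48961/29190 = 9586453327/5713708980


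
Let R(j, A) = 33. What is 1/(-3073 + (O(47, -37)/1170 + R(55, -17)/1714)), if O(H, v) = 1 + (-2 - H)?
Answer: -334230/1027096067 ≈ -0.00032541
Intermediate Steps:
O(H, v) = -1 - H
1/(-3073 + (O(47, -37)/1170 + R(55, -17)/1714)) = 1/(-3073 + ((-1 - 1*47)/1170 + 33/1714)) = 1/(-3073 + ((-1 - 47)*(1/1170) + 33*(1/1714))) = 1/(-3073 + (-48*1/1170 + 33/1714)) = 1/(-3073 + (-8/195 + 33/1714)) = 1/(-3073 - 7277/334230) = 1/(-1027096067/334230) = -334230/1027096067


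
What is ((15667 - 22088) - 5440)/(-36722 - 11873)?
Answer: 11861/48595 ≈ 0.24408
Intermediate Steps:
((15667 - 22088) - 5440)/(-36722 - 11873) = (-6421 - 5440)/(-48595) = -11861*(-1/48595) = 11861/48595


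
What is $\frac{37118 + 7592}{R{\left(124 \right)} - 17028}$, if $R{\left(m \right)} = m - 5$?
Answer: $- \frac{44710}{16909} \approx -2.6442$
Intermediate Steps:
$R{\left(m \right)} = -5 + m$ ($R{\left(m \right)} = m - 5 = -5 + m$)
$\frac{37118 + 7592}{R{\left(124 \right)} - 17028} = \frac{37118 + 7592}{\left(-5 + 124\right) - 17028} = \frac{44710}{119 - 17028} = \frac{44710}{-16909} = 44710 \left(- \frac{1}{16909}\right) = - \frac{44710}{16909}$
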